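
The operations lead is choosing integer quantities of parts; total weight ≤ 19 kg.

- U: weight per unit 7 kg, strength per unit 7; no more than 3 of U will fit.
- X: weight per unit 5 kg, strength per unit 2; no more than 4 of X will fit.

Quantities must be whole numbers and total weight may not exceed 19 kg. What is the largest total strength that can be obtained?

This is a bounded integer knapsack.
2×U: weight 14 ≤ 19, strength 2·7 = 14.
2×U and 1×X: weight 19 ≤ 19, strength 2·7 + 1·2 = 16.
Best is 16.

16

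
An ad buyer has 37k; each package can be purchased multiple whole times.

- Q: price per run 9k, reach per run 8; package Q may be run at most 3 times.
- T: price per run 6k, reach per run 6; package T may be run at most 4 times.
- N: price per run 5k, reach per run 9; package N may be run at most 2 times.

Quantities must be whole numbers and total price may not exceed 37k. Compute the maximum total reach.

1×Q, 3×T, and 2×N: price 37 ≤ 37, reach 1·8 + 3·6 + 2·9 = 44.
4×T and 2×N: price 34 ≤ 37, reach 4·6 + 2·9 = 42.
Best is 44.

44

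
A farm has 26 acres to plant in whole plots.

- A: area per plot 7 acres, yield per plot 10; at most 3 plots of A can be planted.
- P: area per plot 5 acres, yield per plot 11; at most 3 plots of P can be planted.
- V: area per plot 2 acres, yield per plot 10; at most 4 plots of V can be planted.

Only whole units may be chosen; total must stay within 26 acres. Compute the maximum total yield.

73

V has the best ratio (10/2); taking only V gives at most 4×10 = 40 (stopped by the supply cap of 4).
Mixing does better — 3×P and 4×V: area 23 ≤ 26, yield 3·11 + 4·10 = 73.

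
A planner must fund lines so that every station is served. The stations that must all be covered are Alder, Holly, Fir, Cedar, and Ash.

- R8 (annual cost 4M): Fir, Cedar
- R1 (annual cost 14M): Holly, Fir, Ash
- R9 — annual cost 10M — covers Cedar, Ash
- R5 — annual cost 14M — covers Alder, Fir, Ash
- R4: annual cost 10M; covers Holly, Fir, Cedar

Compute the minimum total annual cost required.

24

The greedy cost-per-new-station heuristic would pick R8, R1, and R5 for 32, but a cheaper cover exists.
Choose R5 and R4: together they cover Alder, Holly, Fir, Cedar, Ash — every station.
Total annual cost: 14 + 10 = 24.
No cover costs less than 24.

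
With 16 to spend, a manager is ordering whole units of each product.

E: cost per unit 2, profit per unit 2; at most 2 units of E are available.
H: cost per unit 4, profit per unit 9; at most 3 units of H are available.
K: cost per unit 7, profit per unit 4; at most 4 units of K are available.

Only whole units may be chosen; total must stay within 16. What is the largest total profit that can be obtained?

31

H has the best ratio (9/4); taking only H gives at most 3×9 = 27 (stopped by the supply cap of 3).
Mixing does better — 2×E and 3×H: cost 16 ≤ 16, profit 2·2 + 3·9 = 31.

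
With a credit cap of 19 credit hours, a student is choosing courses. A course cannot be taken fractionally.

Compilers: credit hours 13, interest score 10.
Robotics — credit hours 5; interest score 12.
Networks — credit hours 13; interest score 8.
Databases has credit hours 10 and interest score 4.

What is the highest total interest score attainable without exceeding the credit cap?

22

Allowing fractional choices, the relaxed optimum would be about 22.6, but courses are indivisible.
Robotics + Databases: credit hours 5 + 10 = 15 ≤ 19, interest score 12 + 4 = 16.
Robotics + Networks: credit hours 5 + 13 = 18 ≤ 19, interest score 12 + 8 = 20.
Compilers + Robotics: credit hours 13 + 5 = 18 ≤ 19, interest score 10 + 12 = 22.
Best is Compilers and Robotics with total interest score 22.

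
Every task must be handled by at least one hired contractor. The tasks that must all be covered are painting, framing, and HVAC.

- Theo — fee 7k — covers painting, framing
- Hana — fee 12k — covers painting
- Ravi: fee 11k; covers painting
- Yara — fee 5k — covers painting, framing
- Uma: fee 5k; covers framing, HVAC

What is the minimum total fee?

10

Choose Yara and Uma: together they cover painting, framing, HVAC — every task.
Total fee: 5 + 5 = 10.
No cover costs less than 10.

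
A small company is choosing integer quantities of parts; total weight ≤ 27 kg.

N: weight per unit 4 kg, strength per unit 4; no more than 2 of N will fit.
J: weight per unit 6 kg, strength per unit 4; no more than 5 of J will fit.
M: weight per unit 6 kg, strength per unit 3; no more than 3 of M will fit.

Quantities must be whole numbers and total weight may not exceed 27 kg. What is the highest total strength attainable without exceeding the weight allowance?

20

2×N, 2×J, and 1×M: weight 26 ≤ 27, strength 2·4 + 2·4 + 1·3 = 19.
2×N and 3×J: weight 26 ≤ 27, strength 2·4 + 3·4 = 20.
Best is 20.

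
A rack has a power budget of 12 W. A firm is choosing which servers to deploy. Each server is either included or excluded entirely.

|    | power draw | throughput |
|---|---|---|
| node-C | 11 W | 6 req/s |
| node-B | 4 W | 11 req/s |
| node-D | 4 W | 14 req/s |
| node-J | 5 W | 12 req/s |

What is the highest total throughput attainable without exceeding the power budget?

Allowing fractional choices, the relaxed optimum would be about 34.6, but servers are indivisible.
node-B + node-D: power draw 4 + 4 = 8 ≤ 12, throughput 11 + 14 = 25.
node-D + node-J: power draw 4 + 5 = 9 ≤ 12, throughput 14 + 12 = 26.
Best is node-D and node-J with total throughput 26.

26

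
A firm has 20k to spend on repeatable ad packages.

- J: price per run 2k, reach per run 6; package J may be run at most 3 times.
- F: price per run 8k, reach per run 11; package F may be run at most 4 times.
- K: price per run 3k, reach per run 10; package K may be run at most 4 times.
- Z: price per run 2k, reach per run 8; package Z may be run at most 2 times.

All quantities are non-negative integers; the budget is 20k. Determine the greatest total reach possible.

68

This is a bounded integer knapsack.
Take 2×J, 4×K, and 2×Z: price 20 ≤ 20, reach 2·6 + 4·10 + 2·8 = 68.
Z has the best ratio (8/2) and is taken to its limit of 2; remaining capacity is filled optimally with the others.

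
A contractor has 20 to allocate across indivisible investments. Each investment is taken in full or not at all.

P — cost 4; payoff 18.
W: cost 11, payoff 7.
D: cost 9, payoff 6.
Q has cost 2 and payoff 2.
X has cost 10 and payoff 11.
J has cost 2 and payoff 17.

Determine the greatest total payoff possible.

Treat it as a binary knapsack problem.
Allowing fractional choices, the relaxed optimum would be about 49.3, but investments are indivisible.
P + X + J: cost 4 + 10 + 2 = 16 ≤ 20, payoff 18 + 11 + 17 = 46.
P + Q + X + J: cost 4 + 2 + 10 + 2 = 18 ≤ 20, payoff 18 + 2 + 11 + 17 = 48.
P + W + Q + J: cost 4 + 11 + 2 + 2 = 19 ≤ 20, payoff 18 + 7 + 2 + 17 = 44.
Best is P, Q, X, and J with total payoff 48.

48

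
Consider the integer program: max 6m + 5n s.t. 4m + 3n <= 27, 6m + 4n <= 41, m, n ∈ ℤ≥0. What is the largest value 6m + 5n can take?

45

(m,n)=(0,9): 4·0+3·9=27≤27, 6·0+4·9=36≤41, objective 45.
(m,n)=(0,8): 4·0+3·8=24≤27, 6·0+4·8=32≤41, objective 40.
No feasible integer point exceeds 45.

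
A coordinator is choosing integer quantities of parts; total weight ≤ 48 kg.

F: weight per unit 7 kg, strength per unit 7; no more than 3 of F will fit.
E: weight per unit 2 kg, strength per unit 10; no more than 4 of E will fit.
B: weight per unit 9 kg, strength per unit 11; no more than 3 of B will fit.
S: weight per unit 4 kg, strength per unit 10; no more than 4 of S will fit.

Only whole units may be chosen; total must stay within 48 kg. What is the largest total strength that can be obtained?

105

E has the best ratio (10/2); taking only E gives at most 4×10 = 40 (stopped by the supply cap of 4).
Mixing does better — 2×F, 4×E, 1×B, and 4×S: weight 47 ≤ 48, strength 2·7 + 4·10 + 1·11 + 4·10 = 105.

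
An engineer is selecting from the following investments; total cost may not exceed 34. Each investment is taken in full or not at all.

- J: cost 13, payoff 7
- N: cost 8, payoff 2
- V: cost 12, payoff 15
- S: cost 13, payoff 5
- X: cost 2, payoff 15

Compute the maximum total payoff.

37

Allowing fractional choices, the relaxed optimum would be about 39.7, but investments are indivisible.
J + V + X: cost 13 + 12 + 2 = 27 ≤ 34, payoff 7 + 15 + 15 = 37.
V + S + X: cost 12 + 13 + 2 = 27 ≤ 34, payoff 15 + 5 + 15 = 35.
Best is J, V, and X with total payoff 37.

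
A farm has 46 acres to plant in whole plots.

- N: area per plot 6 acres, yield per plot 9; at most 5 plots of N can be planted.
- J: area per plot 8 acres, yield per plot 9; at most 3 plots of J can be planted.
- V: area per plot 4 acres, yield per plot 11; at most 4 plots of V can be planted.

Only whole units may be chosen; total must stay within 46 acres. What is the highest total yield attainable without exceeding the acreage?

1×N, 3×J, and 4×V: area 46 ≤ 46, yield 1·9 + 3·9 + 4·11 = 80.
5×N and 4×V: area 46 ≤ 46, yield 5·9 + 4·11 = 89.
Best is 89.

89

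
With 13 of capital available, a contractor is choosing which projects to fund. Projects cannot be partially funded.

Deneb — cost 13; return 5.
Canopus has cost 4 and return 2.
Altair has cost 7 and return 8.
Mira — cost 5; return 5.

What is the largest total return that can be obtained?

13

Allowing fractional choices, the relaxed optimum would be about 13.5, but projects are indivisible.
Altair + Mira: cost 7 + 5 = 12 ≤ 13, return 8 + 5 = 13.
Canopus + Altair: cost 4 + 7 = 11 ≤ 13, return 2 + 8 = 10.
Best is Altair and Mira with total return 13.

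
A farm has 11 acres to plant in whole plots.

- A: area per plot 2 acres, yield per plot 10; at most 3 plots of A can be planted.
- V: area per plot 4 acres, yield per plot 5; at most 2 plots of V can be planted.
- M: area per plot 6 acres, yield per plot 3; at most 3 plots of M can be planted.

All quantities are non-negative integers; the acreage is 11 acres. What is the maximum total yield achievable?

35

A has the best ratio (10/2); taking only A gives at most 3×10 = 30 (stopped by the supply cap of 3).
Mixing does better — 3×A and 1×V: area 10 ≤ 11, yield 3·10 + 1·5 = 35.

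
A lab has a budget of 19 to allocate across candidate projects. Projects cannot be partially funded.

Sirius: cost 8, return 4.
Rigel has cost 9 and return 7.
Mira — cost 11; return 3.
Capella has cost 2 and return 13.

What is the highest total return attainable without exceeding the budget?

Take Sirius, Rigel, and Capella: cost 8 + 9 + 2 = 19 ≤ 19, return 4 + 7 + 13 = 24.
No other feasible combination does better.

24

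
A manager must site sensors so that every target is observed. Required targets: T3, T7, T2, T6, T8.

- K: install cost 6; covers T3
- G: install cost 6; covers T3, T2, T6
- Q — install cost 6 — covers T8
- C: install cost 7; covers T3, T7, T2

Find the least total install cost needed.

Choose G, Q, and C: together they cover T3, T7, T2, T6, T8 — every target.
Total install cost: 6 + 6 + 7 = 19.
No cover costs less than 19.

19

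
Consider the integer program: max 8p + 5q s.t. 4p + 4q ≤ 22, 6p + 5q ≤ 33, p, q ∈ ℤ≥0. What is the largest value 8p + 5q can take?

40

Relaxing integrality, the LP optimum is 44.00 at (p,q) = (5.5, 0), which is not an integer point.
(p,q)=(5,0): 4·5+4·0=20≤22, 6·5+5·0=30≤33, objective 40.
(p,q)=(4,1): 4·4+4·1=20≤22, 6·4+5·1=29≤33, objective 37.
No feasible integer point exceeds 40.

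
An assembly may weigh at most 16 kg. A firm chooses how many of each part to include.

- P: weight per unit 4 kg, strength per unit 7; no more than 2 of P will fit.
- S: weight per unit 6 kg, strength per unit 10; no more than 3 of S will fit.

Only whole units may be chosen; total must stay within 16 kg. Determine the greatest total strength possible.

27

This is a bounded integer knapsack.
2×P and 1×S: weight 14 ≤ 16, strength 2·7 + 1·10 = 24.
1×P and 2×S: weight 16 ≤ 16, strength 1·7 + 2·10 = 27.
Best is 27.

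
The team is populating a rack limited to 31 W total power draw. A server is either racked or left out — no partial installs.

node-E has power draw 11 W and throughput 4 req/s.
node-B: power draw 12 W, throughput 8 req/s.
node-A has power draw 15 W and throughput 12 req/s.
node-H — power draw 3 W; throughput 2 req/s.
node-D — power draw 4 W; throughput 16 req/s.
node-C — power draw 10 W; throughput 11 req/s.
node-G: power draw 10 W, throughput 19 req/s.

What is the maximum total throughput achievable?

48

Allowing fractional choices, the relaxed optimum would be about 51.6, but servers are indivisible.
node-H + node-D + node-C + node-G: power draw 3 + 4 + 10 + 10 = 27 ≤ 31, throughput 2 + 16 + 11 + 19 = 48.
node-A + node-D + node-G: power draw 15 + 4 + 10 = 29 ≤ 31, throughput 12 + 16 + 19 = 47.
Best is node-H, node-D, node-C, and node-G with total throughput 48.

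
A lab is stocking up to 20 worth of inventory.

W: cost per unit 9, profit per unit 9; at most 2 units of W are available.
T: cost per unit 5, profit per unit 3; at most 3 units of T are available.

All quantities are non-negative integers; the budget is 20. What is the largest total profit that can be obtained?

2×W: cost 18 ≤ 20, profit 2·9 = 18.
1×W and 2×T: cost 19 ≤ 20, profit 1·9 + 2·3 = 15.
Best is 18.

18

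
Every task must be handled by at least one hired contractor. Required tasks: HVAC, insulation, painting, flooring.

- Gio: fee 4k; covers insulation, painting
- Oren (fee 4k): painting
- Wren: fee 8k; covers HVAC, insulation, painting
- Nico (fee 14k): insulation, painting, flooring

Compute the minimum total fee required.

The greedy cost-per-new-task heuristic would pick Gio, Wren, and Nico for 26, but a cheaper cover exists.
Choose Wren and Nico: together they cover HVAC, insulation, painting, flooring — every task.
Total fee: 8 + 14 = 22.
No cover costs less than 22.

22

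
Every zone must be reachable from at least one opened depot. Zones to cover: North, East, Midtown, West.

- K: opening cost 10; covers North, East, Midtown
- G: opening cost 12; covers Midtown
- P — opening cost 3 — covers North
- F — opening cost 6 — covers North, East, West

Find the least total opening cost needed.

16

Choose K and F: together they cover North, East, Midtown, West — every zone.
Total opening cost: 10 + 6 = 16.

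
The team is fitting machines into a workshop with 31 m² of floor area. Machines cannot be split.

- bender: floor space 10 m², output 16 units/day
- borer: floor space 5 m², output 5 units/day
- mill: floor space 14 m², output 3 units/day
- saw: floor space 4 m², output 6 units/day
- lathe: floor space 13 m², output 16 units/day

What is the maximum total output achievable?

Allowing fractional choices, the relaxed optimum would be about 42.0, but machines are indivisible.
bender + borer + lathe: floor space 10 + 5 + 13 = 28 ≤ 31, output 16 + 5 + 16 = 37.
bender + saw + lathe: floor space 10 + 4 + 13 = 27 ≤ 31, output 16 + 6 + 16 = 38.
bender + lathe: floor space 10 + 13 = 23 ≤ 31, output 16 + 16 = 32.
Best is bender, saw, and lathe with total output 38.

38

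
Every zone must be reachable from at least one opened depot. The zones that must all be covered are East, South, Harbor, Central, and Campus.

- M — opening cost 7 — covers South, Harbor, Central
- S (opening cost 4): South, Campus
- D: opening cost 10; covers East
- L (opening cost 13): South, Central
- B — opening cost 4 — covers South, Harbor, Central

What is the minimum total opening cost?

Choose S, D, and B: together they cover East, South, Harbor, Central, Campus — every zone.
Total opening cost: 4 + 10 + 4 = 18.

18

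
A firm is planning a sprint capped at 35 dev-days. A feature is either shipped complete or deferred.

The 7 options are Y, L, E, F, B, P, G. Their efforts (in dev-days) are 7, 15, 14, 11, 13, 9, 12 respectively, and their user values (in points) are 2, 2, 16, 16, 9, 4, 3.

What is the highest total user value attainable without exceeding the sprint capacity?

Allowing fractional choices, the relaxed optimum would be about 38.9, but features are indivisible.
Y + E + F: effort 7 + 14 + 11 = 32 ≤ 35, user value 2 + 16 + 16 = 34.
E + F + P: effort 14 + 11 + 9 = 34 ≤ 35, user value 16 + 16 + 4 = 36.
Best is E, F, and P with total user value 36.

36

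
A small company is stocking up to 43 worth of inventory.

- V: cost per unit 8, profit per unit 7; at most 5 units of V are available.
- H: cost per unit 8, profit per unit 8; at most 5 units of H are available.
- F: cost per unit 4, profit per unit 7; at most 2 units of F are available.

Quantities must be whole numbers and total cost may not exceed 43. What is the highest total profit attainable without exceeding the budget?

46

4×H and 2×F: cost 40 ≤ 43, profit 4·8 + 2·7 = 46.
1×V, 3×H, and 2×F: cost 40 ≤ 43, profit 1·7 + 3·8 + 2·7 = 45.
Best is 46.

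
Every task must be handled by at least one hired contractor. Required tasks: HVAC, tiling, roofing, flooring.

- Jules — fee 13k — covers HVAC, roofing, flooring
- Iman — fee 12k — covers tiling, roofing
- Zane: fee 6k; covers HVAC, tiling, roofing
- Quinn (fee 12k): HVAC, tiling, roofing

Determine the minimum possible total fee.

This is a weighted set-cover instance.
Choose Jules and Zane: together they cover HVAC, tiling, roofing, flooring — every task.
Total fee: 13 + 6 = 19.
No cover costs less than 19.

19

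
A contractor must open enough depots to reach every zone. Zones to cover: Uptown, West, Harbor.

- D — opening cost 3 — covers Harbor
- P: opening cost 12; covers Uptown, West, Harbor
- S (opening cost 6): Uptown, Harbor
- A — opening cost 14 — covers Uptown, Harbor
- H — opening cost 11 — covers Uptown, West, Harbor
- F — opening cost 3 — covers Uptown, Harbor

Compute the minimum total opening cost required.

H alone covers Uptown, West, Harbor — every zone.
Total opening cost: 11.

11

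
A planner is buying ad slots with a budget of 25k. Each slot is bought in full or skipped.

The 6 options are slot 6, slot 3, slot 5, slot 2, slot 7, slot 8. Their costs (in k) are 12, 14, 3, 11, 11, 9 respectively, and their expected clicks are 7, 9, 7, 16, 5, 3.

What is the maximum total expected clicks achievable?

This is a 0-1 knapsack instance.
Take slot 5, slot 2, and slot 7: cost 3 + 11 + 11 = 25 ≤ 25, expected clicks 7 + 16 + 5 = 28.
No other feasible combination does better.

28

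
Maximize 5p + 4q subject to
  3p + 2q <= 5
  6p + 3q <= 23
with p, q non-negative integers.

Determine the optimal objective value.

Relaxing integrality, the LP optimum is 10.00 at (p,q) = (0, 2.5), which is not an integer point.
(p,q)=(1,1): 3·1+2·1=5≤5, 6·1+3·1=9≤23, objective 9.
(p,q)=(0,2): 3·0+2·2=4≤5, 6·0+3·2=6≤23, objective 8.
(p,q)=(1,0): 3·1+2·0=3≤5, 6·1+3·0=6≤23, objective 5.
Maximum is 9 at (p,q)=(1,1).

9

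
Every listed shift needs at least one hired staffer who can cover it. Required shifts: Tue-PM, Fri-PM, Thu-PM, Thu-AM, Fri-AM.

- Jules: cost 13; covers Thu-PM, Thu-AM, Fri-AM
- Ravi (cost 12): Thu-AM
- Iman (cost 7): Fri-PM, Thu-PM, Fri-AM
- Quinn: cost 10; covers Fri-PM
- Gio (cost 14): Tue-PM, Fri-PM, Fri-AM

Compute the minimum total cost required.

The greedy cost-per-new-shift heuristic would pick Iman, Ravi, and Gio for 33, but a cheaper cover exists.
Choose Jules and Gio: together they cover Tue-PM, Fri-PM, Thu-PM, Thu-AM, Fri-AM — every shift.
Total cost: 13 + 14 = 27.
No cover costs less than 27.

27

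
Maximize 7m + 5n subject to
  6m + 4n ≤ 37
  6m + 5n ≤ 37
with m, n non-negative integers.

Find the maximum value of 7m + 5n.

(m,n)=(6,0): 6·6+4·0=36≤37, 6·6+5·0=36≤37, objective 42.
(m,n)=(5,1): 6·5+4·1=34≤37, 6·5+5·1=35≤37, objective 40.
(m,n)=(5,0): 6·5+4·0=30≤37, 6·5+5·0=30≤37, objective 35.
No feasible integer point exceeds 42.

42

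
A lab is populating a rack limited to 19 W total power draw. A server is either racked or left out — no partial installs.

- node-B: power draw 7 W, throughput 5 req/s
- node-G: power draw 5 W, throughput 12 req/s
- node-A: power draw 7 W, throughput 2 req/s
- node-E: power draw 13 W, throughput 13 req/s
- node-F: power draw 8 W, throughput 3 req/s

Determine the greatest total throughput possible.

25

This is an integer program with binary decision variables.
Take node-G and node-E: power draw 5 + 13 = 18 ≤ 19, throughput 12 + 13 = 25.
No other feasible combination does better.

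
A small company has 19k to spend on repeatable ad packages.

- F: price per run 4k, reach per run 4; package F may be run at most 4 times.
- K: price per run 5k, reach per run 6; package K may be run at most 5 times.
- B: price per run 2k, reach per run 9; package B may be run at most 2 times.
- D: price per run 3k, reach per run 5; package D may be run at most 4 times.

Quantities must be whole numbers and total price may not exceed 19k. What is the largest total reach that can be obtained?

39

1×K, 2×B, and 3×D: price 18 ≤ 19, reach 1·6 + 2·9 + 3·5 = 39.
2×B and 4×D: price 16 ≤ 19, reach 2·9 + 4·5 = 38.
Best is 39.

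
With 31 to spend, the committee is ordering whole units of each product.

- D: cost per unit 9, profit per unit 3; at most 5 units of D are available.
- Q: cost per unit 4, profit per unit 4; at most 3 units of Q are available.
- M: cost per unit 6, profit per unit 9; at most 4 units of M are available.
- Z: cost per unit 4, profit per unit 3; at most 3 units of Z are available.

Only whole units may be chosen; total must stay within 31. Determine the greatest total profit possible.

40

M has the best ratio (9/6); taking only M gives at most 4×9 = 36 (stopped by the supply cap of 4).
Mixing does better — 1×Q and 4×M: cost 28 ≤ 31, profit 1·4 + 4·9 = 40.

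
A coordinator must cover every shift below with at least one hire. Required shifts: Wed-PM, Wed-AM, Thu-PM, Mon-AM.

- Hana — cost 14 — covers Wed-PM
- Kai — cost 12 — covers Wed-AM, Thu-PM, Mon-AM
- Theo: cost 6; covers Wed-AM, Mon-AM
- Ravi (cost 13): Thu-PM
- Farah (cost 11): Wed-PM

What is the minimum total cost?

23

Choose Kai and Farah: together they cover Wed-PM, Wed-AM, Thu-PM, Mon-AM — every shift.
Total cost: 12 + 11 = 23.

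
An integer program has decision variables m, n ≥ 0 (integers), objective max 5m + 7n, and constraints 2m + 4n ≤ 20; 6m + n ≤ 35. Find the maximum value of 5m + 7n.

41

(m,n)=(4,3): 2·4+4·3=20≤20, 6·4+1·3=27≤35, objective 41.
(m,n)=(5,2): 2·5+4·2=18≤20, 6·5+1·2=32≤35, objective 39.
(m,n)=(3,3): 2·3+4·3=18≤20, 6·3+1·3=21≤35, objective 36.
(m,n)=(4,2): 2·4+4·2=16≤20, 6·4+1·2=26≤35, objective 34.
Maximum is 41 at (m,n)=(4,3).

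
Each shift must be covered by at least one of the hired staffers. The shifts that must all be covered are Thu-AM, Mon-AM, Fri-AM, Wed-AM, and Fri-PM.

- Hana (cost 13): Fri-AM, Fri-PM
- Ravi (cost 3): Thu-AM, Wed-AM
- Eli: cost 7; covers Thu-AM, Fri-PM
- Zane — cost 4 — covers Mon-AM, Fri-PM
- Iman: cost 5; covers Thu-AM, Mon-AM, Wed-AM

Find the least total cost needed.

The greedy cost-per-new-shift heuristic would pick Ravi, Zane, and Hana for 20, but a cheaper cover exists.
Choose Hana and Iman: together they cover Thu-AM, Mon-AM, Fri-AM, Wed-AM, Fri-PM — every shift.
Total cost: 13 + 5 = 18.
No cover costs less than 18.

18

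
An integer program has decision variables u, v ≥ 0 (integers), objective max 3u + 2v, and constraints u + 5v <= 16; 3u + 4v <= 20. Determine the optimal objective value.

18

The continuous relaxation peaks at (6.67, 0) with value 20.00; rounding to a feasible lattice point costs some objective.
(u,v)=(6,0): 1·6+5·0=6≤16, 3·6+4·0=18≤20, objective 18.
(u,v)=(5,1): 1·5+5·1=10≤16, 3·5+4·1=19≤20, objective 17.
(u,v)=(5,0): 1·5+5·0=5≤16, 3·5+4·0=15≤20, objective 15.
No feasible integer point exceeds 18.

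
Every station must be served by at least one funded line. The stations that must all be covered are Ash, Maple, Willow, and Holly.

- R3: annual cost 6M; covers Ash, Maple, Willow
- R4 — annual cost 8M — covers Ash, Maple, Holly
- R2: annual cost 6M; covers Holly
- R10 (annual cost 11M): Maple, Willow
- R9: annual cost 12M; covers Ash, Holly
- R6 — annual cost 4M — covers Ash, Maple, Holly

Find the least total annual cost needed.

This is an integer covering problem.
Choose R3 and R6: together they cover Ash, Maple, Willow, Holly — every station.
Total annual cost: 6 + 4 = 10.
No cover costs less than 10.

10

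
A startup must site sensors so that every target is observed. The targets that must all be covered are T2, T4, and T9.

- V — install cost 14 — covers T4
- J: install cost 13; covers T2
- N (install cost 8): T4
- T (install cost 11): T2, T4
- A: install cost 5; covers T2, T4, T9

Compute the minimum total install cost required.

A alone covers T2, T4, T9 — every target.
Total install cost: 5.
No cover costs less than 5.

5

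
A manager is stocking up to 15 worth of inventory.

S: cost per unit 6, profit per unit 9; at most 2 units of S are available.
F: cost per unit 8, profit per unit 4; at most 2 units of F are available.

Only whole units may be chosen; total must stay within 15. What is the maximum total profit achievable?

Take 2×S: cost 12 ≤ 15, profit 2·9 = 18.
S has the best ratio (9/6) and is taken to its limit of 2; remaining capacity is filled optimally with the others.

18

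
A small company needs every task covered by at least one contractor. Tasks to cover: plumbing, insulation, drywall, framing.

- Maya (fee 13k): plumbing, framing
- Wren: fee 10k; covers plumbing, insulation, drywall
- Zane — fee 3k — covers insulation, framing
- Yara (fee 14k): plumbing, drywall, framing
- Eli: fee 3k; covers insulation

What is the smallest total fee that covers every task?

Choose Wren and Zane: together they cover plumbing, insulation, drywall, framing — every task.
Total fee: 10 + 3 = 13.
No cover costs less than 13.

13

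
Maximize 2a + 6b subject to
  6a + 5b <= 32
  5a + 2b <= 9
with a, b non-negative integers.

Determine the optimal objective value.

(a,b)=(0,4) is feasible, giving 24.
(a,b)=(0,3) is feasible, giving 18.
Maximum is 24 at (a,b)=(0,4).

24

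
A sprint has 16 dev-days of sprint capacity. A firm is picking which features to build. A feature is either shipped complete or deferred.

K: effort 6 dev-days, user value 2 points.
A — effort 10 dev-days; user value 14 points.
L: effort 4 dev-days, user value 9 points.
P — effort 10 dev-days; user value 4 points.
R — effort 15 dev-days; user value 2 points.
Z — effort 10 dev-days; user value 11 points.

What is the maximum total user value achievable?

Allowing fractional choices, the relaxed optimum would be about 25.2, but features are indivisible.
A + L: effort 10 + 4 = 14 ≤ 16, user value 14 + 9 = 23.
K + A: effort 6 + 10 = 16 ≤ 16, user value 2 + 14 = 16.
L + Z: effort 4 + 10 = 14 ≤ 16, user value 9 + 11 = 20.
Best is A and L with total user value 23.

23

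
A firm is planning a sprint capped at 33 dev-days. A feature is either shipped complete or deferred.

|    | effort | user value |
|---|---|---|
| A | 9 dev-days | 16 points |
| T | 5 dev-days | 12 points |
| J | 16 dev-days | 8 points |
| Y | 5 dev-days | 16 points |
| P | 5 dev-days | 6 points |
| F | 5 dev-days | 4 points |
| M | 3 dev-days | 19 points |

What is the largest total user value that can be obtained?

73

A + T + Y + P + F + M: effort 9 + 5 + 5 + 5 + 5 + 3 = 32 ≤ 33, user value 16 + 12 + 16 + 6 + 4 + 19 = 73.
A + T + Y + F + M: effort 9 + 5 + 5 + 5 + 3 = 27 ≤ 33, user value 16 + 12 + 16 + 4 + 19 = 67.
A + T + Y + P + M: effort 9 + 5 + 5 + 5 + 3 = 27 ≤ 33, user value 16 + 12 + 16 + 6 + 19 = 69.
Best is A, T, Y, P, F, and M with total user value 73.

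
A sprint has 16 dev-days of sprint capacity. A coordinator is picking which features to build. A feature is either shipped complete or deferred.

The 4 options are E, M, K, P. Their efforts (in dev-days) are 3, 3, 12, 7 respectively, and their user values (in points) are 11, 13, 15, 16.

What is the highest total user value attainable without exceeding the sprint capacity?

Treat it as a binary knapsack problem.
Take E, M, and P: effort 3 + 3 + 7 = 13 ≤ 16, user value 11 + 13 + 16 = 40.
No other feasible combination does better.

40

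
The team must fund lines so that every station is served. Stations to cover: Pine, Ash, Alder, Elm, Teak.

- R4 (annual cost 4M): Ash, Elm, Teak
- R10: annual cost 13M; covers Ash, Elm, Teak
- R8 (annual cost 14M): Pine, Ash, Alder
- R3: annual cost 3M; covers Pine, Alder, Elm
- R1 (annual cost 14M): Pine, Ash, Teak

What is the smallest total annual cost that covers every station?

This is a weighted set-cover instance.
Choose R4 and R3: together they cover Pine, Ash, Alder, Elm, Teak — every station.
Total annual cost: 4 + 3 = 7.
No cover costs less than 7.

7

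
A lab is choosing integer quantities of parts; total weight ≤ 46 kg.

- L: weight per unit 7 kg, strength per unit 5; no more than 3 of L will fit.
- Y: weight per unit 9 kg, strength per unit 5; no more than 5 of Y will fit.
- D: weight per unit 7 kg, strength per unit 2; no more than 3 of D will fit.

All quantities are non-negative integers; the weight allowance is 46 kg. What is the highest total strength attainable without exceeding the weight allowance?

27

5×Y: weight 45 ≤ 46, strength 5·5 = 25.
3×L, 2×Y, and 1×D: weight 46 ≤ 46, strength 3·5 + 2·5 + 1·2 = 27.
Best is 27.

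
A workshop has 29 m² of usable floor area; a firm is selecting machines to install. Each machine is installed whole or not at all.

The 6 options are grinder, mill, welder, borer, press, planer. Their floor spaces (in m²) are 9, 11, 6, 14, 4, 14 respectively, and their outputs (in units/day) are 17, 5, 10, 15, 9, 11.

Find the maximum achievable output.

This is an integer program with binary decision variables.
Allowing fractional choices, the relaxed optimum would be about 46.7, but machines are indivisible.
grinder + welder + planer: floor space 9 + 6 + 14 = 29 ≤ 29, output 17 + 10 + 11 = 38.
grinder + welder + borer: floor space 9 + 6 + 14 = 29 ≤ 29, output 17 + 10 + 15 = 42.
grinder + borer + press: floor space 9 + 14 + 4 = 27 ≤ 29, output 17 + 15 + 9 = 41.
Best is grinder, welder, and borer with total output 42.

42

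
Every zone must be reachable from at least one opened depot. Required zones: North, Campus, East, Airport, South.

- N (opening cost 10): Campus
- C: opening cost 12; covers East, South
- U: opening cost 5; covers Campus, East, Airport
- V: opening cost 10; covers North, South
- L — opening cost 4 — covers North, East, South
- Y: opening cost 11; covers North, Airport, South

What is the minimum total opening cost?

Choose U and L: together they cover North, Campus, East, Airport, South — every zone.
Total opening cost: 5 + 4 = 9.
No cover costs less than 9.

9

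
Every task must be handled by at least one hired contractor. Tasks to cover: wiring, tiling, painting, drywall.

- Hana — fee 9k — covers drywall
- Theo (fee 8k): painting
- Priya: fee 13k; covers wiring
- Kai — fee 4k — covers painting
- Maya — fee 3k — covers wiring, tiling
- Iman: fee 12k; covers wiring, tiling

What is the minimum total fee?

Choose Hana, Kai, and Maya: together they cover wiring, tiling, painting, drywall — every task.
Total fee: 9 + 4 + 3 = 16.
No cover costs less than 16.

16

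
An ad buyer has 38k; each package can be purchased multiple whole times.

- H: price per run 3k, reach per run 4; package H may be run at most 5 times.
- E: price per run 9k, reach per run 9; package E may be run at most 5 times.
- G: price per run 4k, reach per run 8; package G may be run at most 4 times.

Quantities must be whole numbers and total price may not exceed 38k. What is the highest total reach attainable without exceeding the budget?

57

Take 4×H, 1×E, and 4×G: price 37 ≤ 38, reach 4·4 + 1·9 + 4·8 = 57.
G has the best ratio (8/4) and is taken to its limit of 4; remaining capacity is filled optimally with the others.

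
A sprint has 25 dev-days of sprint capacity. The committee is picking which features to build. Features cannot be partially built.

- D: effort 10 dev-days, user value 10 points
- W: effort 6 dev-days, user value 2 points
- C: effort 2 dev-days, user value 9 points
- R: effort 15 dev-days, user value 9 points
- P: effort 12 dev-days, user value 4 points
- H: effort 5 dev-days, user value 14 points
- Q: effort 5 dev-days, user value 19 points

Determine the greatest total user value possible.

52

Take D, C, H, and Q: effort 10 + 2 + 5 + 5 = 22 ≤ 25, user value 10 + 9 + 14 + 19 = 52.
No other feasible combination does better.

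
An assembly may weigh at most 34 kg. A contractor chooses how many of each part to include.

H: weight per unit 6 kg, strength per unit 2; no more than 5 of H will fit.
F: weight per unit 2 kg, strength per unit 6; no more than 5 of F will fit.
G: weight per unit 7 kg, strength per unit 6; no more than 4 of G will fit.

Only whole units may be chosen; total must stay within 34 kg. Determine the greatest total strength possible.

48

5×F and 3×G: weight 31 ≤ 34, strength 5·6 + 3·6 = 48.
1×H, 5×F, and 2×G: weight 30 ≤ 34, strength 1·2 + 5·6 + 2·6 = 44.
Best is 48.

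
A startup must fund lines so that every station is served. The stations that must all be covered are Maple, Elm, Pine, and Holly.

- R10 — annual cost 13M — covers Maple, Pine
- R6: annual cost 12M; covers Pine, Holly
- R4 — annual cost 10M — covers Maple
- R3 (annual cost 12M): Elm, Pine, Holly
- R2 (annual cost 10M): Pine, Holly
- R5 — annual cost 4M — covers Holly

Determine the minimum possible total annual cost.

22

Choose R4 and R3: together they cover Maple, Elm, Pine, Holly — every station.
Total annual cost: 10 + 12 = 22.
No cover costs less than 22.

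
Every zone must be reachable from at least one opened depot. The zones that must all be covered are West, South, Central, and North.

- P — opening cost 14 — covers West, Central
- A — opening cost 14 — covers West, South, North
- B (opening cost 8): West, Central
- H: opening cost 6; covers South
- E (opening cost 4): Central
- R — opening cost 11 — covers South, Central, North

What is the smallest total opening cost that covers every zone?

This is an integer covering problem.
The greedy cost-per-new-zone heuristic would pick R and B for 19, but a cheaper cover exists.
Choose A and E: together they cover West, South, Central, North — every zone.
Total opening cost: 14 + 4 = 18.
No cover costs less than 18.

18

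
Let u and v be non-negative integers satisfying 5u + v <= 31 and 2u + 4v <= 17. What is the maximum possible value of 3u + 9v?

36

Relaxing integrality, the LP optimum is 38.25 at (u,v) = (0, 4.25), which is not an integer point.
(u,v)=(0,4): 5·0+1·4=4≤31, 2·0+4·4=16≤17, objective 36.
(u,v)=(1,3): 5·1+1·3=8≤31, 2·1+4·3=14≤17, objective 30.
Maximum is 36 at (u,v)=(0,4).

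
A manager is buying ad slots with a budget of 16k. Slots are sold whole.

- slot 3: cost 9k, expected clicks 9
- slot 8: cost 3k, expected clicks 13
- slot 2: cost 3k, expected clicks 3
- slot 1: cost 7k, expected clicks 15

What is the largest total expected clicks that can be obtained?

31

Take slot 8, slot 2, and slot 1: cost 3 + 3 + 7 = 13 ≤ 16, expected clicks 13 + 3 + 15 = 31.
No other feasible combination does better.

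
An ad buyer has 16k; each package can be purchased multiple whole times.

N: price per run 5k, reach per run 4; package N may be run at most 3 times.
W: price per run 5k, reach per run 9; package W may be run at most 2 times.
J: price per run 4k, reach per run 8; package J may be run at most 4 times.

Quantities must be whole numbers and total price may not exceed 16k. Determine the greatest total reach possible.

32

Take 4×J: price 16 ≤ 16, reach 4·8 = 32.
J has the best ratio (8/4) and is taken to its limit of 4; remaining capacity is filled optimally with the others.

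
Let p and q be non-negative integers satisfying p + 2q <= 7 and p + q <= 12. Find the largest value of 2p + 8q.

26

(p,q)=(1,3) is feasible, giving 26.
(p,q)=(0,3) is feasible, giving 24.
(p,q)=(2,2) is feasible, giving 20.
No feasible integer point exceeds 26.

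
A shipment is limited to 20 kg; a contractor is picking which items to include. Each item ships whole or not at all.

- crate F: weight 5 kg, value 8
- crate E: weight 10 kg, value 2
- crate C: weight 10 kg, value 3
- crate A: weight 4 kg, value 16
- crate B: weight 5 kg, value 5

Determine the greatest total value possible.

Treat it as a binary knapsack problem.
Allowing fractional choices, the relaxed optimum would be about 30.8, but items are indivisible.
crate F + crate C + crate A: weight 5 + 10 + 4 = 19 ≤ 20, value 8 + 3 + 16 = 27.
crate F + crate E + crate A: weight 5 + 10 + 4 = 19 ≤ 20, value 8 + 2 + 16 = 26.
crate F + crate A + crate B: weight 5 + 4 + 5 = 14 ≤ 20, value 8 + 16 + 5 = 29.
Best is crate F, crate A, and crate B with total value 29.

29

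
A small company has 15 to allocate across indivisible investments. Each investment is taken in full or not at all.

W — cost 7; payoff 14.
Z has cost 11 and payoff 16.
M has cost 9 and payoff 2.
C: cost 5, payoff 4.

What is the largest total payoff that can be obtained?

18

Allowing fractional choices, the relaxed optimum would be about 25.6, but investments are indivisible.
Z: cost 11 ≤ 15, payoff 16.
W + C: cost 7 + 5 = 12 ≤ 15, payoff 14 + 4 = 18.
W: cost 7 ≤ 15, payoff 14.
Best is W and C with total payoff 18.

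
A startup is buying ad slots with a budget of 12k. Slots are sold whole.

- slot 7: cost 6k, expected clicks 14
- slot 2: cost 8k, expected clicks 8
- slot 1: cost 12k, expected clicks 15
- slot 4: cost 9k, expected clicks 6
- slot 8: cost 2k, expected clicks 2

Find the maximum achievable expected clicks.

slot 7 + slot 8: cost 6 + 2 = 8 ≤ 12, expected clicks 14 + 2 = 16.
slot 1: cost 12 ≤ 12, expected clicks 15.
Best is slot 7 and slot 8 with total expected clicks 16.

16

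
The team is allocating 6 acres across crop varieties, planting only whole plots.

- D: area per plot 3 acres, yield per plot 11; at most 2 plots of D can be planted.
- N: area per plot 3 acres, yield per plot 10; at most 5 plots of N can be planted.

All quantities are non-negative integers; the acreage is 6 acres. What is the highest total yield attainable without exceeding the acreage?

22

This is a bounded integer knapsack.
D has the best ratio (11/3); taking only D gives at most 2×11 = 22 (stopped by the area limit).
Optimal: 2×D: area 6 ≤ 6, yield 2·11 = 22.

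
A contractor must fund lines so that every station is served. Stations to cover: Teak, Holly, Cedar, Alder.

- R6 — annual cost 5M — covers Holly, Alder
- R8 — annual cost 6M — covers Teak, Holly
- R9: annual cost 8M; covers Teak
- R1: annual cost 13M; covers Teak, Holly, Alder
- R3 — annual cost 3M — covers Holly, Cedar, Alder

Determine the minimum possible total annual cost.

9

This is an integer covering problem.
Choose R8 and R3: together they cover Teak, Holly, Cedar, Alder — every station.
Total annual cost: 6 + 3 = 9.
No cover costs less than 9.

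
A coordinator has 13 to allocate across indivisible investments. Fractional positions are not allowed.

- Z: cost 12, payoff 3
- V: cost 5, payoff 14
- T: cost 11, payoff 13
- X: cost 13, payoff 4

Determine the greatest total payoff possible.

14

Take V: cost 5 ≤ 13, payoff 14.
No other feasible combination does better.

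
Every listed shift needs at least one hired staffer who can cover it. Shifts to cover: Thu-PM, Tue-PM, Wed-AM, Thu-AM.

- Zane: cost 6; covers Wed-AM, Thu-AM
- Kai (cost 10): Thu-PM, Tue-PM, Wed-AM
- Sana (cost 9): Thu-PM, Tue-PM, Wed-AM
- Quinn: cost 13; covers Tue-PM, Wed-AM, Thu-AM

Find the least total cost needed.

15

Choose Zane and Sana: together they cover Thu-PM, Tue-PM, Wed-AM, Thu-AM — every shift.
Total cost: 6 + 9 = 15.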